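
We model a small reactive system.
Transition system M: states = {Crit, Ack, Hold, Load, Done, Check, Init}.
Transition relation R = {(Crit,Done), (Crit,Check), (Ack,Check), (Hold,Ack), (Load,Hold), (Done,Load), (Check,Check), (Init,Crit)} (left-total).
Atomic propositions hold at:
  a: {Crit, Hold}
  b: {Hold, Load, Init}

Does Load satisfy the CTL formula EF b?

EF b: least fixpoint, start Z0 = {Hold, Load, Init}, add states with some successor in Z. Z1 = {Hold, Load, Done, Init}; Z2 = {Crit, Hold, Load, Done, Init}; fixed.
Sat(EF b) = {Crit, Hold, Load, Done, Init}
Load ∈ Sat(EF b) = {Crit, Hold, Load, Done, Init}, so the formula holds at Load.

Yes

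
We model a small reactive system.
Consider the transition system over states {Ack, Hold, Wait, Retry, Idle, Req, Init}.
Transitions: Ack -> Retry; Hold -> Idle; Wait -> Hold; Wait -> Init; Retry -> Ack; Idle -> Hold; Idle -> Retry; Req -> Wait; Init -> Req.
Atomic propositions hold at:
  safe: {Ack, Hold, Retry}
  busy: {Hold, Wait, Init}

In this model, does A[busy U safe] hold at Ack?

A[busy U safe]: least fixpoint, start Z0 = Sat(safe) = {Ack, Hold, Retry}, add states in Sat(busy) with every successor in Z. Already a fixed point.
Sat(A[busy U safe]) = {Ack, Hold, Retry}
Ack ∈ Sat(A[busy U safe]) = {Ack, Hold, Retry}, so the formula holds at Ack.

Yes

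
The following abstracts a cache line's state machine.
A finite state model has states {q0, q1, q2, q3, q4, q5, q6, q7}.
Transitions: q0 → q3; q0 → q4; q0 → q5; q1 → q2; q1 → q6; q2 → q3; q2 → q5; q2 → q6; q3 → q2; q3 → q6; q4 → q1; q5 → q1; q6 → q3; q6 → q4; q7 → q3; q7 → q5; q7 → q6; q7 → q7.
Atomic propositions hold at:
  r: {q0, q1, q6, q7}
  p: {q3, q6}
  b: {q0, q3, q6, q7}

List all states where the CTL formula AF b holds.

{q0, q3, q6, q7}

AF b: least fixpoint, start Z0 = {q0, q3, q6, q7}, add states with every successor in Z. Already a fixed point.
Sat(AF b) = {q0, q3, q6, q7}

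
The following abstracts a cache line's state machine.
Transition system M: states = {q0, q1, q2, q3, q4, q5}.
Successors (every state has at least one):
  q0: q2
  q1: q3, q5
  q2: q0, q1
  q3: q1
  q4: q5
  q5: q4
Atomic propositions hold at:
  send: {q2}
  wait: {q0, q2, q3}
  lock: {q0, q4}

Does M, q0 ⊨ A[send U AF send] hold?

AF send: least fixpoint, start Z0 = {q2}, add states with every successor in Z. Z1 = {q0, q2}; fixed.
Sat(AF send) = {q0, q2}
A[send U AF send]: least fixpoint, start Z0 = Sat(AF send) = {q0, q2}, add states in Sat(send) with every successor in Z. Already a fixed point.
Sat(A[send U AF send]) = {q0, q2}
q0 ∈ Sat(A[send U AF send]) = {q0, q2}, so the formula holds at q0.

Yes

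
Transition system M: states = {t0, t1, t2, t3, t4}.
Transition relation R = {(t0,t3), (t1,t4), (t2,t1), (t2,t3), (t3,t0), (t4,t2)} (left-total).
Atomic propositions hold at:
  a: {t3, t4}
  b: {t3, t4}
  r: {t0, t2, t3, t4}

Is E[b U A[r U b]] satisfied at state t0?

Yes

A[r U b]: least fixpoint, start Z0 = Sat(b) = {t3, t4}, add states in Sat(r) with every successor in Z. Z1 = {t0, t3, t4}; fixed.
Sat(A[r U b]) = {t0, t3, t4}
E[b U A[r U b]]: least fixpoint, start Z0 = Sat(A[r U b]) = {t0, t3, t4}, add states in Sat(b) with some successor in Z. Already a fixed point.
Sat(E[b U A[r U b]]) = {t0, t3, t4}
t0 ∈ Sat(E[b U A[r U b]]) = {t0, t3, t4}, so the formula holds at t0.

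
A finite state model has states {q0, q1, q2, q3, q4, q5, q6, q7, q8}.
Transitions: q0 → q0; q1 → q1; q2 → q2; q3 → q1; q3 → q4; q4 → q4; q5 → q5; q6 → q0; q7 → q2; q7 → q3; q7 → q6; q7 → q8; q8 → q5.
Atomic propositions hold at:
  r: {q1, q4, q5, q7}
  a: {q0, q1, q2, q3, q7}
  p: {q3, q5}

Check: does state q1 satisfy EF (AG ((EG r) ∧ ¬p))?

Yes

EG r: greatest fixpoint, start Z0 = {q1, q4, q5, q7}, keep only states in Sat with some successor in Z. Z1 = {q1, q4, q5}; fixed.
Sat(EG r) = {q1, q4, q5}
Sat(¬p) = {q0, q1, q2, q4, q6, q7, q8}
Sat((EG r) ∧ ¬p) = {q1, q4}
AG ((EG r) ∧ ¬p): greatest fixpoint, start Z0 = {q1, q4}, keep only states in Sat with every successor in Z. Already a fixed point.
Sat(AG ((EG r) ∧ ¬p)) = {q1, q4}
EF (AG ((EG r) ∧ ¬p)): least fixpoint, start Z0 = {q1, q4}, add states with some successor in Z. Z1 = {q1, q3, q4}; Z2 = {q1, q3, q4, q7}; fixed.
Sat(EF (AG ((EG r) ∧ ¬p))) = {q1, q3, q4, q7}
q1 ∈ Sat(EF (AG ((EG r) ∧ ¬p))) = {q1, q3, q4, q7}, so the formula holds at q1.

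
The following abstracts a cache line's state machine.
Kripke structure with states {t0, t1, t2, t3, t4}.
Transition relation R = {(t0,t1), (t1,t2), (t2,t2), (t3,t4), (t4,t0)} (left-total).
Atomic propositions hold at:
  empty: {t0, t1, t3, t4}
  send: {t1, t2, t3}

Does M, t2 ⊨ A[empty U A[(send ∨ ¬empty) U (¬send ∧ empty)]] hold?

Sat(¬empty) = {t2}
Sat(send ∨ ¬empty) = {t1, t2, t3}
Sat(¬send) = {t0, t4}
Sat(¬send ∧ empty) = {t0, t4}
A[(send ∨ ¬empty) U (¬send ∧ empty)]: least fixpoint, start Z0 = Sat((¬send ∧ empty)) = {t0, t4}, add states in Sat(send ∨ ¬empty) with every successor in Z. Z1 = {t0, t3, t4}; fixed.
Sat(A[(send ∨ ¬empty) U (¬send ∧ empty)]) = {t0, t3, t4}
A[empty U A[(send ∨ ¬empty) U (¬send ∧ empty)]]: least fixpoint, start Z0 = Sat(A[(send ∨ ¬empty) U (¬send ∧ empty)]) = {t0, t3, t4}, add states in Sat(empty) with every successor in Z. Already a fixed point.
Sat(A[empty U A[(send ∨ ¬empty) U (¬send ∧ empty)]]) = {t0, t3, t4}
t2 ∉ Sat(A[empty U A[(send ∨ ¬empty) U (¬send ∧ empty)]]) = {t0, t3, t4}, so the formula does not hold at t2.

No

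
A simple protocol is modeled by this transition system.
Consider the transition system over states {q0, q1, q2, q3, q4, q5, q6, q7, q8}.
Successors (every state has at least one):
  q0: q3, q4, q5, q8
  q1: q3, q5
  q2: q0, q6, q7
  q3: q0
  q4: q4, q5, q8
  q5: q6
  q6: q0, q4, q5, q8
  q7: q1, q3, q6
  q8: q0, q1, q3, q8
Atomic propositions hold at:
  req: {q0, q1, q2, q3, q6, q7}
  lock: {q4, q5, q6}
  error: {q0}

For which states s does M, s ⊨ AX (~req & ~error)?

Sat(~req) = {q4, q5, q8}
Sat(~error) = {q1, q2, q3, q4, q5, q6, q7, q8}
Sat(~req & ~error) = {q4, q5, q8}
Sat(AX (~req & ~error)) = {s : every successor in {q4, q5, q8}} = {q4}

{q4}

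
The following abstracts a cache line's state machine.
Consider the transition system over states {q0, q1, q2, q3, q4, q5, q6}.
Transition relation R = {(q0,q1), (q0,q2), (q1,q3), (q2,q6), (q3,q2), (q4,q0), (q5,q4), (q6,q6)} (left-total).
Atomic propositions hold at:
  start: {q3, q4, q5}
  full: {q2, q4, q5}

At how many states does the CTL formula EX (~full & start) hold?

Sat(~full) = {q0, q1, q3, q6}
Sat(~full & start) = {q3}
Sat(EX (~full & start)) = {s : some successor in {q3}} = {q1}
|Sat(EX (~full & start))| = |{q1}| = 1.

1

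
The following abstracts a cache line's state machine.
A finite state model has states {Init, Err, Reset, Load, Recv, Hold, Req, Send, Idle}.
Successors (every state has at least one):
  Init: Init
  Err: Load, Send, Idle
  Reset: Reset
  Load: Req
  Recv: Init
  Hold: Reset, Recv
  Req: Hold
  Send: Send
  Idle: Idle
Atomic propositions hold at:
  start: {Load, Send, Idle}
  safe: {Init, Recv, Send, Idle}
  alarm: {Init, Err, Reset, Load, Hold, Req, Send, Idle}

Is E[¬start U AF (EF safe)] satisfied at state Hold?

Yes

Sat(¬start) = {Init, Err, Reset, Recv, Hold, Req}
EF safe: least fixpoint, start Z0 = {Init, Recv, Send, Idle}, add states with some successor in Z. Z1 = {Init, Err, Recv, Hold, Send, Idle}; Z2 = {Init, Err, Recv, Hold, Req, Send, Idle}; Z3 = {Init, Err, Load, Recv, Hold, Req, Send, Idle}; fixed.
Sat(EF safe) = {Init, Err, Load, Recv, Hold, Req, Send, Idle}
AF (EF safe): least fixpoint, start Z0 = {Init, Err, Load, Recv, Hold, Req, Send, Idle}, add states with every successor in Z. Already a fixed point.
Sat(AF (EF safe)) = {Init, Err, Load, Recv, Hold, Req, Send, Idle}
E[¬start U AF (EF safe)]: least fixpoint, start Z0 = Sat(AF (EF safe)) = {Init, Err, Load, Recv, Hold, Req, Send, Idle}, add states in Sat(¬start) with some successor in Z. Already a fixed point.
Sat(E[¬start U AF (EF safe)]) = {Init, Err, Load, Recv, Hold, Req, Send, Idle}
Hold ∈ Sat(E[¬start U AF (EF safe)]) = {Init, Err, Load, Recv, Hold, Req, Send, Idle}, so the formula holds at Hold.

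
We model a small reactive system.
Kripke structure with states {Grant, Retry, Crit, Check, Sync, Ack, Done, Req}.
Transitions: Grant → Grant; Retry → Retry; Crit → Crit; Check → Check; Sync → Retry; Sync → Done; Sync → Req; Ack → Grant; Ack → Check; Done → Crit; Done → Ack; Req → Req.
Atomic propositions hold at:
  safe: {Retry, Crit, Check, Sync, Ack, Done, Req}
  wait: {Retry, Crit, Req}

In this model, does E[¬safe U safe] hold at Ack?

Sat(¬safe) = {Grant}
E[¬safe U safe]: least fixpoint, start Z0 = Sat(safe) = {Retry, Crit, Check, Sync, Ack, Done, Req}, add states in Sat(¬safe) with some successor in Z. Already a fixed point.
Sat(E[¬safe U safe]) = {Retry, Crit, Check, Sync, Ack, Done, Req}
Ack ∈ Sat(E[¬safe U safe]) = {Retry, Crit, Check, Sync, Ack, Done, Req}, so the formula holds at Ack.

Yes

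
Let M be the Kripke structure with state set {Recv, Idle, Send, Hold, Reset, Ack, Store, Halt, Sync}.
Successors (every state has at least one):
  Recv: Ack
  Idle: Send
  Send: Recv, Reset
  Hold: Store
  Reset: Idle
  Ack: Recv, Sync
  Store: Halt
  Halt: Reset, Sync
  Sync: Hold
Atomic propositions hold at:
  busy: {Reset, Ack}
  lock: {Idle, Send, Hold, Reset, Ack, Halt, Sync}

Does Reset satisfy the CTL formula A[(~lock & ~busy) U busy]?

Sat(~lock) = {Recv, Store}
Sat(~busy) = {Recv, Idle, Send, Hold, Store, Halt, Sync}
Sat(~lock & ~busy) = {Recv, Store}
A[(~lock & ~busy) U busy]: least fixpoint, start Z0 = Sat(busy) = {Reset, Ack}, add states in Sat(~lock & ~busy) with every successor in Z. Z1 = {Recv, Reset, Ack}; fixed.
Sat(A[(~lock & ~busy) U busy]) = {Recv, Reset, Ack}
Reset ∈ Sat(A[(~lock & ~busy) U busy]) = {Recv, Reset, Ack}, so the formula holds at Reset.

Yes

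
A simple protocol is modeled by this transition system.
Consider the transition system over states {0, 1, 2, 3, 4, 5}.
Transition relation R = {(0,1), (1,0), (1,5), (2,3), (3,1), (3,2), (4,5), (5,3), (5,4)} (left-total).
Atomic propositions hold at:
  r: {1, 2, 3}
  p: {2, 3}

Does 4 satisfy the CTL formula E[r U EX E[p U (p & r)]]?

Sat(p & r) = {2, 3}
E[p U (p & r)]: least fixpoint, start Z0 = Sat((p & r)) = {2, 3}, add states in Sat(p) with some successor in Z. Already a fixed point.
Sat(E[p U (p & r)]) = {2, 3}
Sat(EX E[p U (p & r)]) = {s : some successor in {2, 3}} = {2, 3, 5}
E[r U EX E[p U (p & r)]]: least fixpoint, start Z0 = Sat(EX E[p U (p & r)]) = {2, 3, 5}, add states in Sat(r) with some successor in Z. Z1 = {1, 2, 3, 5}; fixed.
Sat(E[r U EX E[p U (p & r)]]) = {1, 2, 3, 5}
4 ∉ Sat(E[r U EX E[p U (p & r)]]) = {1, 2, 3, 5}, so the formula does not hold at 4.

No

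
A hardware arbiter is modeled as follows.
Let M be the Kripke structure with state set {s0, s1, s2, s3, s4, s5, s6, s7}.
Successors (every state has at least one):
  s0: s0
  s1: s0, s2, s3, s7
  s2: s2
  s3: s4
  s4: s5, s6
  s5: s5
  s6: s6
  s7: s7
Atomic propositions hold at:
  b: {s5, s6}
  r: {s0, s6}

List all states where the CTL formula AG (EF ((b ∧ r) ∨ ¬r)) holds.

Sat(b ∧ r) = {s6}
Sat(¬r) = {s1, s2, s3, s4, s5, s7}
Sat((b ∧ r) ∨ ¬r) = {s1, s2, s3, s4, s5, s6, s7}
EF ((b ∧ r) ∨ ¬r): least fixpoint, start Z0 = {s1, s2, s3, s4, s5, s6, s7}, add states with some successor in Z. Already a fixed point.
Sat(EF ((b ∧ r) ∨ ¬r)) = {s1, s2, s3, s4, s5, s6, s7}
AG (EF ((b ∧ r) ∨ ¬r)): greatest fixpoint, start Z0 = {s1, s2, s3, s4, s5, s6, s7}, keep only states in Sat with every successor in Z. Z1 = {s2, s3, s4, s5, s6, s7}; fixed.
Sat(AG (EF ((b ∧ r) ∨ ¬r))) = {s2, s3, s4, s5, s6, s7}

{s2, s3, s4, s5, s6, s7}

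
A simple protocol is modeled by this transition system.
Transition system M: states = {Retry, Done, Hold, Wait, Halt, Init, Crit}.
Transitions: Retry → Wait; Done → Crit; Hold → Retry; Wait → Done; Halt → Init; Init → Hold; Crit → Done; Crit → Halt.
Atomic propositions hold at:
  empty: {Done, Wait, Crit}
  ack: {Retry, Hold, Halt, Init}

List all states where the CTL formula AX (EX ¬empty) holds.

{Done, Halt, Init}

Sat(¬empty) = {Retry, Hold, Halt, Init}
Sat(EX ¬empty) = {s : some successor in {Retry, Hold, Halt, Init}} = {Hold, Halt, Init, Crit}
Sat(AX (EX ¬empty)) = {s : every successor in {Hold, Halt, Init, Crit}} = {Done, Halt, Init}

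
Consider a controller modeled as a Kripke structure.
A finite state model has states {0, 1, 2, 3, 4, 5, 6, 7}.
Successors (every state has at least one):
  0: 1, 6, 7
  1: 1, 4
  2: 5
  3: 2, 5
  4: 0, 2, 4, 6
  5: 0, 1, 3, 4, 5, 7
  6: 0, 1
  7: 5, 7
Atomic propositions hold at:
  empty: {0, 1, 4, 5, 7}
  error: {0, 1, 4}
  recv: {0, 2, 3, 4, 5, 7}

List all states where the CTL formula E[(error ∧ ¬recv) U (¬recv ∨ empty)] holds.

Sat(¬recv) = {1, 6}
Sat(error ∧ ¬recv) = {1}
Sat(¬recv ∨ empty) = {0, 1, 4, 5, 6, 7}
E[(error ∧ ¬recv) U (¬recv ∨ empty)]: least fixpoint, start Z0 = Sat((¬recv ∨ empty)) = {0, 1, 4, 5, 6, 7}, add states in Sat(error ∧ ¬recv) with some successor in Z. Already a fixed point.
Sat(E[(error ∧ ¬recv) U (¬recv ∨ empty)]) = {0, 1, 4, 5, 6, 7}

{0, 1, 4, 5, 6, 7}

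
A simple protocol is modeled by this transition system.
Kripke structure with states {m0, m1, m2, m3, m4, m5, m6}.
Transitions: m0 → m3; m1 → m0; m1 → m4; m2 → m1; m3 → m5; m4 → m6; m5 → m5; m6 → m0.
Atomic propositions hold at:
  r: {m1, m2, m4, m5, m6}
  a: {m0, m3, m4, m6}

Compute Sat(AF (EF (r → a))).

{m0, m1, m2, m3, m4, m6}

Sat(r → a) = {m0, m3, m4, m6}
EF (r → a): least fixpoint, start Z0 = {m0, m3, m4, m6}, add states with some successor in Z. Z1 = {m0, m1, m3, m4, m6}; Z2 = {m0, m1, m2, m3, m4, m6}; fixed.
Sat(EF (r → a)) = {m0, m1, m2, m3, m4, m6}
AF (EF (r → a)): least fixpoint, start Z0 = {m0, m1, m2, m3, m4, m6}, add states with every successor in Z. Already a fixed point.
Sat(AF (EF (r → a))) = {m0, m1, m2, m3, m4, m6}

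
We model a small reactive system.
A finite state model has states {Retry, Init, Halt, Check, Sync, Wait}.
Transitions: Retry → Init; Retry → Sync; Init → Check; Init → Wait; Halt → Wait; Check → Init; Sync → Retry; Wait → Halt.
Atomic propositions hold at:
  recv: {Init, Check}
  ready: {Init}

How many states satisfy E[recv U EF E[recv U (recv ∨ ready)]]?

4

Sat(recv ∨ ready) = {Init, Check}
E[recv U (recv ∨ ready)]: least fixpoint, start Z0 = Sat((recv ∨ ready)) = {Init, Check}, add states in Sat(recv) with some successor in Z. Already a fixed point.
Sat(E[recv U (recv ∨ ready)]) = {Init, Check}
EF E[recv U (recv ∨ ready)]: least fixpoint, start Z0 = {Init, Check}, add states with some successor in Z. Z1 = {Retry, Init, Check}; Z2 = {Retry, Init, Check, Sync}; fixed.
Sat(EF E[recv U (recv ∨ ready)]) = {Retry, Init, Check, Sync}
E[recv U EF E[recv U (recv ∨ ready)]]: least fixpoint, start Z0 = Sat(EF E[recv U (recv ∨ ready)]) = {Retry, Init, Check, Sync}, add states in Sat(recv) with some successor in Z. Already a fixed point.
Sat(E[recv U EF E[recv U (recv ∨ ready)]]) = {Retry, Init, Check, Sync}
|Sat(E[recv U EF E[recv U (recv ∨ ready)]])| = |{Retry, Init, Check, Sync}| = 4.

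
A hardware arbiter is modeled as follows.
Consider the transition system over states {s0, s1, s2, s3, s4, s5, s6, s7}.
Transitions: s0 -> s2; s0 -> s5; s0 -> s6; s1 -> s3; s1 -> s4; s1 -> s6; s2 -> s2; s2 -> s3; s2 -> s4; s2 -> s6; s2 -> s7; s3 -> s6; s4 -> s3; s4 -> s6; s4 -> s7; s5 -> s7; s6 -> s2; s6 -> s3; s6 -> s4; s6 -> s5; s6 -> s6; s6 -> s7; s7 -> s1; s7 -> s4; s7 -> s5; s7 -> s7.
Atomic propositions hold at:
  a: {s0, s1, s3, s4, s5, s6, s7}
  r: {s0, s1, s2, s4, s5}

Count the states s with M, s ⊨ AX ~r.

Sat(~r) = {s3, s6, s7}
Sat(AX ~r) = {s : every successor in {s3, s6, s7}} = {s3, s4, s5}
|Sat(AX ~r)| = |{s3, s4, s5}| = 3.

3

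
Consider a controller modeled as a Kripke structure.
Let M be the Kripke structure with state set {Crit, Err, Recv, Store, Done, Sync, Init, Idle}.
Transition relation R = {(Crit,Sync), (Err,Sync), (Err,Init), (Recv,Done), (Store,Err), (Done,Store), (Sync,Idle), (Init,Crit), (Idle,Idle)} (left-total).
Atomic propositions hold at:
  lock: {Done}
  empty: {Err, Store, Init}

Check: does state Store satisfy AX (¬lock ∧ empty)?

Sat(¬lock) = {Crit, Err, Recv, Store, Sync, Init, Idle}
Sat(¬lock ∧ empty) = {Err, Store, Init}
Sat(AX (¬lock ∧ empty)) = {s : every successor in {Err, Store, Init}} = {Store, Done}
Store ∈ Sat(AX (¬lock ∧ empty)) = {Store, Done}, so the formula holds at Store.

Yes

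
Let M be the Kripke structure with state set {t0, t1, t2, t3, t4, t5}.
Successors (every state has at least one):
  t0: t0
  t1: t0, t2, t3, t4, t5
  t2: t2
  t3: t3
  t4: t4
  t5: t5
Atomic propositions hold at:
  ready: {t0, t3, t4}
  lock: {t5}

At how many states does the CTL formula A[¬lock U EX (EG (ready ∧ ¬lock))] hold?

Sat(¬lock) = {t0, t1, t2, t3, t4}
Sat(ready ∧ ¬lock) = {t0, t3, t4}
EG (ready ∧ ¬lock): greatest fixpoint, start Z0 = {t0, t3, t4}, keep only states in Sat with some successor in Z. Already a fixed point.
Sat(EG (ready ∧ ¬lock)) = {t0, t3, t4}
Sat(EX (EG (ready ∧ ¬lock))) = {s : some successor in {t0, t3, t4}} = {t0, t1, t3, t4}
A[¬lock U EX (EG (ready ∧ ¬lock))]: least fixpoint, start Z0 = Sat(EX (EG (ready ∧ ¬lock))) = {t0, t1, t3, t4}, add states in Sat(¬lock) with every successor in Z. Already a fixed point.
Sat(A[¬lock U EX (EG (ready ∧ ¬lock))]) = {t0, t1, t3, t4}
|Sat(A[¬lock U EX (EG (ready ∧ ¬lock))])| = |{t0, t1, t3, t4}| = 4.

4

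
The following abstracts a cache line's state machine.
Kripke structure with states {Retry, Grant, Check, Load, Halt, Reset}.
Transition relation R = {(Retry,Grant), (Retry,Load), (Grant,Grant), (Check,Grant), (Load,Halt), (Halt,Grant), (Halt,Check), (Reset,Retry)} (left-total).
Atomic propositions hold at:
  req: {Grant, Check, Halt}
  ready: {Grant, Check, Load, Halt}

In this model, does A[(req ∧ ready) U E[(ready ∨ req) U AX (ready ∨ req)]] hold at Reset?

Sat(req ∧ ready) = {Grant, Check, Halt}
Sat(ready ∨ req) = {Grant, Check, Load, Halt}
Sat(AX (ready ∨ req)) = {s : every successor in {Grant, Check, Load, Halt}} = {Retry, Grant, Check, Load, Halt}
E[(ready ∨ req) U AX (ready ∨ req)]: least fixpoint, start Z0 = Sat(AX (ready ∨ req)) = {Retry, Grant, Check, Load, Halt}, add states in Sat(ready ∨ req) with some successor in Z. Already a fixed point.
Sat(E[(ready ∨ req) U AX (ready ∨ req)]) = {Retry, Grant, Check, Load, Halt}
A[(req ∧ ready) U E[(ready ∨ req) U AX (ready ∨ req)]]: least fixpoint, start Z0 = Sat(E[(ready ∨ req) U AX (ready ∨ req)]) = {Retry, Grant, Check, Load, Halt}, add states in Sat(req ∧ ready) with every successor in Z. Already a fixed point.
Sat(A[(req ∧ ready) U E[(ready ∨ req) U AX (ready ∨ req)]]) = {Retry, Grant, Check, Load, Halt}
Reset ∉ Sat(A[(req ∧ ready) U E[(ready ∨ req) U AX (ready ∨ req)]]) = {Retry, Grant, Check, Load, Halt}, so the formula does not hold at Reset.

No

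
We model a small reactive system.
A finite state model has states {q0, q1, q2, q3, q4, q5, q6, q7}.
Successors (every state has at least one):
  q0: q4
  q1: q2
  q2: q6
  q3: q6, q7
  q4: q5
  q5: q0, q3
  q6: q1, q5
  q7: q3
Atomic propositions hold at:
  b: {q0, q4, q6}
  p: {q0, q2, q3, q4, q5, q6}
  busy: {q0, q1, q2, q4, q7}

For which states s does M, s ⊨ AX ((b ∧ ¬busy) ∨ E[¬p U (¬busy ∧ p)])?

Sat(¬busy) = {q3, q5, q6}
Sat(b ∧ ¬busy) = {q6}
Sat(¬p) = {q1, q7}
Sat(¬busy ∧ p) = {q3, q5, q6}
E[¬p U (¬busy ∧ p)]: least fixpoint, start Z0 = Sat((¬busy ∧ p)) = {q3, q5, q6}, add states in Sat(¬p) with some successor in Z. Z1 = {q3, q5, q6, q7}; fixed.
Sat(E[¬p U (¬busy ∧ p)]) = {q3, q5, q6, q7}
Sat((b ∧ ¬busy) ∨ E[¬p U (¬busy ∧ p)]) = {q3, q5, q6, q7}
Sat(AX ((b ∧ ¬busy) ∨ E[¬p U (¬busy ∧ p)])) = {s : every successor in {q3, q5, q6, q7}} = {q2, q3, q4, q7}

{q2, q3, q4, q7}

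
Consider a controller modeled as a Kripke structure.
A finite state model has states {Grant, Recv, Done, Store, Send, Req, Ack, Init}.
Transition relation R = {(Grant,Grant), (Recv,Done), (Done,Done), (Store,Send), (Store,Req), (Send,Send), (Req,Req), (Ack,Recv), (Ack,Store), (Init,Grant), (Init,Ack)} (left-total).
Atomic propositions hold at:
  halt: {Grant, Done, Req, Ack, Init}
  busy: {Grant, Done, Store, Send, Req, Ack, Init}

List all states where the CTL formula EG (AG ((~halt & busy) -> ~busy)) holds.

{Grant, Recv, Done, Req}

Sat(~halt) = {Recv, Store, Send}
Sat(~halt & busy) = {Store, Send}
Sat(~busy) = {Recv}
Sat((~halt & busy) -> ~busy) = {Grant, Recv, Done, Req, Ack, Init}
AG ((~halt & busy) -> ~busy): greatest fixpoint, start Z0 = {Grant, Recv, Done, Req, Ack, Init}, keep only states in Sat with every successor in Z. Z1 = {Grant, Recv, Done, Req, Init}; Z2 = {Grant, Recv, Done, Req}; fixed.
Sat(AG ((~halt & busy) -> ~busy)) = {Grant, Recv, Done, Req}
EG (AG ((~halt & busy) -> ~busy)): greatest fixpoint, start Z0 = {Grant, Recv, Done, Req}, keep only states in Sat with some successor in Z. Already a fixed point.
Sat(EG (AG ((~halt & busy) -> ~busy))) = {Grant, Recv, Done, Req}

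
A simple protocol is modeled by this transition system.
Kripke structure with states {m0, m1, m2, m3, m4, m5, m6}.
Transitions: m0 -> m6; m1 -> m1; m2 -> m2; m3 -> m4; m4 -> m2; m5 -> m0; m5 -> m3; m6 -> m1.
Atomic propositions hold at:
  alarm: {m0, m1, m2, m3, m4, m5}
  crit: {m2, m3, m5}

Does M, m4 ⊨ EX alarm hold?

Sat(EX alarm) = {s : some successor in {m0, m1, m2, m3, m4, m5}} = {m1, m2, m3, m4, m5, m6}
m4 ∈ Sat(EX alarm) = {m1, m2, m3, m4, m5, m6}, so the formula holds at m4.

Yes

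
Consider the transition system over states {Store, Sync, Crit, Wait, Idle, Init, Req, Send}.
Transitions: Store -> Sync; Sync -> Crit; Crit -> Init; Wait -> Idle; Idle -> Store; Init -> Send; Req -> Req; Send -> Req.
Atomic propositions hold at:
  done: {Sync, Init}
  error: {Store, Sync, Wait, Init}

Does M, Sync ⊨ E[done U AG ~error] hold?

Sat(~error) = {Crit, Idle, Req, Send}
AG ~error: greatest fixpoint, start Z0 = {Crit, Idle, Req, Send}, keep only states in Sat with every successor in Z. Z1 = {Req, Send}; fixed.
Sat(AG ~error) = {Req, Send}
E[done U AG ~error]: least fixpoint, start Z0 = Sat(AG ~error) = {Req, Send}, add states in Sat(done) with some successor in Z. Z1 = {Init, Req, Send}; fixed.
Sat(E[done U AG ~error]) = {Init, Req, Send}
Sync ∉ Sat(E[done U AG ~error]) = {Init, Req, Send}, so the formula does not hold at Sync.

No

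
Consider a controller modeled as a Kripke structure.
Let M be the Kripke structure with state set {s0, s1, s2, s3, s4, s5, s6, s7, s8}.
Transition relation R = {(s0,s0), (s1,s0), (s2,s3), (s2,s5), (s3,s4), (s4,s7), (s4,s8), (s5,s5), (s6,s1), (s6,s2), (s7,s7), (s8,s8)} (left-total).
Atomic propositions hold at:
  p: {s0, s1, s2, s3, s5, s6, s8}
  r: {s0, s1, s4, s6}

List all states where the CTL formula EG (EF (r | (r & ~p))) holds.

Sat(~p) = {s4, s7}
Sat(r & ~p) = {s4}
Sat(r | (r & ~p)) = {s0, s1, s4, s6}
EF (r | (r & ~p)): least fixpoint, start Z0 = {s0, s1, s4, s6}, add states with some successor in Z. Z1 = {s0, s1, s3, s4, s6}; Z2 = {s0, s1, s2, s3, s4, s6}; fixed.
Sat(EF (r | (r & ~p))) = {s0, s1, s2, s3, s4, s6}
EG (EF (r | (r & ~p))): greatest fixpoint, start Z0 = {s0, s1, s2, s3, s4, s6}, keep only states in Sat with some successor in Z. Z1 = {s0, s1, s2, s3, s6}; Z2 = {s0, s1, s2, s6}; Z3 = {s0, s1, s6}; fixed.
Sat(EG (EF (r | (r & ~p)))) = {s0, s1, s6}

{s0, s1, s6}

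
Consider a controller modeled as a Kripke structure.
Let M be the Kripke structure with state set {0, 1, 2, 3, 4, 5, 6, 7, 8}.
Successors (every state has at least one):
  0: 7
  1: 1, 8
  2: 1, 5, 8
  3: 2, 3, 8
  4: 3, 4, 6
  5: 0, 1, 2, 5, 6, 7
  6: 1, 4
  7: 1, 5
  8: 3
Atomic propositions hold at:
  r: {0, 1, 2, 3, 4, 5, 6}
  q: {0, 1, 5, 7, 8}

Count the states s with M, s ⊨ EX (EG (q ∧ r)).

5

Sat(q ∧ r) = {0, 1, 5}
EG (q ∧ r): greatest fixpoint, start Z0 = {0, 1, 5}, keep only states in Sat with some successor in Z. Z1 = {1, 5}; fixed.
Sat(EG (q ∧ r)) = {1, 5}
Sat(EX (EG (q ∧ r))) = {s : some successor in {1, 5}} = {1, 2, 5, 6, 7}
|Sat(EX (EG (q ∧ r)))| = |{1, 2, 5, 6, 7}| = 5.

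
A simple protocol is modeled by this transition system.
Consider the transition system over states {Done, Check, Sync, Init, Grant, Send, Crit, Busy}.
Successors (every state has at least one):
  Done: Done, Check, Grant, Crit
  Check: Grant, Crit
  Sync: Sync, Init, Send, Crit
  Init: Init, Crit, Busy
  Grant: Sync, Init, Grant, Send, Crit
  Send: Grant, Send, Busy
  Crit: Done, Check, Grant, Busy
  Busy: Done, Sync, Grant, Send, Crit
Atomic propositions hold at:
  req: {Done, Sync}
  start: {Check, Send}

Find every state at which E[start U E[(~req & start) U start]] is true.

{Check, Send}

Sat(~req) = {Check, Init, Grant, Send, Crit, Busy}
Sat(~req & start) = {Check, Send}
E[(~req & start) U start]: least fixpoint, start Z0 = Sat(start) = {Check, Send}, add states in Sat(~req & start) with some successor in Z. Already a fixed point.
Sat(E[(~req & start) U start]) = {Check, Send}
E[start U E[(~req & start) U start]]: least fixpoint, start Z0 = Sat(E[(~req & start) U start]) = {Check, Send}, add states in Sat(start) with some successor in Z. Already a fixed point.
Sat(E[start U E[(~req & start) U start]]) = {Check, Send}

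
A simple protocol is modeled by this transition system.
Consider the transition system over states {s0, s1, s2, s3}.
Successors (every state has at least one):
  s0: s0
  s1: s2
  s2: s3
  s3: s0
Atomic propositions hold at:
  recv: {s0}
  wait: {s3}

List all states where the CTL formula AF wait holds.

AF wait: least fixpoint, start Z0 = {s3}, add states with every successor in Z. Z1 = {s2, s3}; Z2 = {s1, s2, s3}; fixed.
Sat(AF wait) = {s1, s2, s3}

{s1, s2, s3}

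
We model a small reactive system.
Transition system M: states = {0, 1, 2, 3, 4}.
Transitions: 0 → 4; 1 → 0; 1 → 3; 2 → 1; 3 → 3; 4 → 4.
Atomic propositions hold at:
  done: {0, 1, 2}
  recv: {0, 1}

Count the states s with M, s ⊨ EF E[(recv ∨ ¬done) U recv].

Sat(¬done) = {3, 4}
Sat(recv ∨ ¬done) = {0, 1, 3, 4}
E[(recv ∨ ¬done) U recv]: least fixpoint, start Z0 = Sat(recv) = {0, 1}, add states in Sat(recv ∨ ¬done) with some successor in Z. Already a fixed point.
Sat(E[(recv ∨ ¬done) U recv]) = {0, 1}
EF E[(recv ∨ ¬done) U recv]: least fixpoint, start Z0 = {0, 1}, add states with some successor in Z. Z1 = {0, 1, 2}; fixed.
Sat(EF E[(recv ∨ ¬done) U recv]) = {0, 1, 2}
|Sat(EF E[(recv ∨ ¬done) U recv])| = |{0, 1, 2}| = 3.

3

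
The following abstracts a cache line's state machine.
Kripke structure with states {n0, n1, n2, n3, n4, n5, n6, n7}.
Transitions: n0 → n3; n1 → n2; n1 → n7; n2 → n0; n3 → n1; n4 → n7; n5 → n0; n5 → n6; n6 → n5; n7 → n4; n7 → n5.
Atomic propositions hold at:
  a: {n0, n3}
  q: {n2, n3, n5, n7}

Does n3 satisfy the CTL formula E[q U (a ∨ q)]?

Sat(a ∨ q) = {n0, n2, n3, n5, n7}
E[q U (a ∨ q)]: least fixpoint, start Z0 = Sat((a ∨ q)) = {n0, n2, n3, n5, n7}, add states in Sat(q) with some successor in Z. Already a fixed point.
Sat(E[q U (a ∨ q)]) = {n0, n2, n3, n5, n7}
n3 ∈ Sat(E[q U (a ∨ q)]) = {n0, n2, n3, n5, n7}, so the formula holds at n3.

Yes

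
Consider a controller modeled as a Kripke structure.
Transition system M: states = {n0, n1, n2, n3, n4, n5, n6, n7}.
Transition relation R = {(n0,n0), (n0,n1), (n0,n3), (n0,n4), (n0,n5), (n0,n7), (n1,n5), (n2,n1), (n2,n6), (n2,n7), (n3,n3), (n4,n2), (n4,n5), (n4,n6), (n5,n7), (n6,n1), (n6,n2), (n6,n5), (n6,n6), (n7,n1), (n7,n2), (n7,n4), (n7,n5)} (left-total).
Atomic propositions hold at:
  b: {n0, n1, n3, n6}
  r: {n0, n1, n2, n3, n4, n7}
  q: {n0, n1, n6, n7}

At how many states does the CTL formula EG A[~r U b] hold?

Sat(~r) = {n5, n6}
A[~r U b]: least fixpoint, start Z0 = Sat(b) = {n0, n1, n3, n6}, add states in Sat(~r) with every successor in Z. Already a fixed point.
Sat(A[~r U b]) = {n0, n1, n3, n6}
EG A[~r U b]: greatest fixpoint, start Z0 = {n0, n1, n3, n6}, keep only states in Sat with some successor in Z. Z1 = {n0, n3, n6}; fixed.
Sat(EG A[~r U b]) = {n0, n3, n6}
|Sat(EG A[~r U b])| = |{n0, n3, n6}| = 3.

3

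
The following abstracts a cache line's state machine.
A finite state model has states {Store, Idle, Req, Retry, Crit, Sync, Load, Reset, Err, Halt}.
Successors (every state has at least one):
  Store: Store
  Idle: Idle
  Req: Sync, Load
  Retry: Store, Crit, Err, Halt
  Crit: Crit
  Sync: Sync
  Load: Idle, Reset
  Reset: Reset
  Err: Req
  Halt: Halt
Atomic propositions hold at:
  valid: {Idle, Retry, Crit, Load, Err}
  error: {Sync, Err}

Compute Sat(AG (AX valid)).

Sat(AX valid) = {s : every successor in {Idle, Retry, Crit, Load, Err}} = {Idle, Crit}
AG (AX valid): greatest fixpoint, start Z0 = {Idle, Crit}, keep only states in Sat with every successor in Z. Already a fixed point.
Sat(AG (AX valid)) = {Idle, Crit}

{Idle, Crit}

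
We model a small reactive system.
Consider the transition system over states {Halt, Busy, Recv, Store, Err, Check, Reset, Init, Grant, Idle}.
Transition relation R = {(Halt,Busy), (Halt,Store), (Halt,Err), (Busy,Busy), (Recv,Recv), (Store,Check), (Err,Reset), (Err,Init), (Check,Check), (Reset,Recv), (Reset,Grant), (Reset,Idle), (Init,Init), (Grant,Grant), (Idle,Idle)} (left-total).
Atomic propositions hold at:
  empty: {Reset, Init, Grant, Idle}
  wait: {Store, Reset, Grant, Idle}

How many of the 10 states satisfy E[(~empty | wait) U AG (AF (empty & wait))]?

Sat(~empty) = {Halt, Busy, Recv, Store, Err, Check}
Sat(~empty | wait) = {Halt, Busy, Recv, Store, Err, Check, Reset, Grant, Idle}
Sat(empty & wait) = {Reset, Grant, Idle}
AF (empty & wait): least fixpoint, start Z0 = {Reset, Grant, Idle}, add states with every successor in Z. Already a fixed point.
Sat(AF (empty & wait)) = {Reset, Grant, Idle}
AG (AF (empty & wait)): greatest fixpoint, start Z0 = {Reset, Grant, Idle}, keep only states in Sat with every successor in Z. Z1 = {Grant, Idle}; fixed.
Sat(AG (AF (empty & wait))) = {Grant, Idle}
E[(~empty | wait) U AG (AF (empty & wait))]: least fixpoint, start Z0 = Sat(AG (AF (empty & wait))) = {Grant, Idle}, add states in Sat(~empty | wait) with some successor in Z. Z1 = {Reset, Grant, Idle}; Z2 = {Err, Reset, Grant, Idle}; Z3 = {Halt, Err, Reset, Grant, Idle}; fixed.
Sat(E[(~empty | wait) U AG (AF (empty & wait))]) = {Halt, Err, Reset, Grant, Idle}
|Sat(E[(~empty | wait) U AG (AF (empty & wait))])| = |{Halt, Err, Reset, Grant, Idle}| = 5.

5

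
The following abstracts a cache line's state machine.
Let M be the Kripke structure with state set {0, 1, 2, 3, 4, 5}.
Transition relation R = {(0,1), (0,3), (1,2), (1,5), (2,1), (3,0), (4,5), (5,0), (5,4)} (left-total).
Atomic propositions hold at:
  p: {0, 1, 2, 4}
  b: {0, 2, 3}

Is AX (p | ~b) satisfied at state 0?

No

Sat(~b) = {1, 4, 5}
Sat(p | ~b) = {0, 1, 2, 4, 5}
Sat(AX (p | ~b)) = {s : every successor in {0, 1, 2, 4, 5}} = {1, 2, 3, 4, 5}
0 ∉ Sat(AX (p | ~b)) = {1, 2, 3, 4, 5}, so the formula does not hold at 0.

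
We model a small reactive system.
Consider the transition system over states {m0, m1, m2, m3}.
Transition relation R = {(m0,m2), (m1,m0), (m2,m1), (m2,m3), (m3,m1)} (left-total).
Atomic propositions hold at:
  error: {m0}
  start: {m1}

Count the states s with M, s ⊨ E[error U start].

E[error U start]: least fixpoint, start Z0 = Sat(start) = {m1}, add states in Sat(error) with some successor in Z. Already a fixed point.
Sat(E[error U start]) = {m1}
|Sat(E[error U start])| = |{m1}| = 1.

1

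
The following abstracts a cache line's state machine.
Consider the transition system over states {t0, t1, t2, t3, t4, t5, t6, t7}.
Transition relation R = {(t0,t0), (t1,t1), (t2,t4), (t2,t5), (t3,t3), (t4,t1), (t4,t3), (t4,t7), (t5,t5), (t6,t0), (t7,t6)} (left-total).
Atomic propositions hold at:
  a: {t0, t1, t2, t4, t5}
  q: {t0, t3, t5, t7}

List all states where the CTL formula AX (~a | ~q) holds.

Sat(~a) = {t3, t6, t7}
Sat(~q) = {t1, t2, t4, t6}
Sat(~a | ~q) = {t1, t2, t3, t4, t6, t7}
Sat(AX (~a | ~q)) = {s : every successor in {t1, t2, t3, t4, t6, t7}} = {t1, t3, t4, t7}

{t1, t3, t4, t7}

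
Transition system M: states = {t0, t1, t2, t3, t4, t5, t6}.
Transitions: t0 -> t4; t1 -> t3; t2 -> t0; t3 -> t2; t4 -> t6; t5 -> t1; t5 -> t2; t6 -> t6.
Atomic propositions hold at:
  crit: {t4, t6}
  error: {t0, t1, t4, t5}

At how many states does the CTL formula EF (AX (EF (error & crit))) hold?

5

Sat(error & crit) = {t4}
EF (error & crit): least fixpoint, start Z0 = {t4}, add states with some successor in Z. Z1 = {t0, t4}; Z2 = {t0, t2, t4}; Z3 = {t0, t2, t3, t4, t5}; Z4 = {t0, t1, t2, t3, t4, t5}; fixed.
Sat(EF (error & crit)) = {t0, t1, t2, t3, t4, t5}
Sat(AX (EF (error & crit))) = {s : every successor in {t0, t1, t2, t3, t4, t5}} = {t0, t1, t2, t3, t5}
EF (AX (EF (error & crit))): least fixpoint, start Z0 = {t0, t1, t2, t3, t5}, add states with some successor in Z. Already a fixed point.
Sat(EF (AX (EF (error & crit)))) = {t0, t1, t2, t3, t5}
|Sat(EF (AX (EF (error & crit))))| = |{t0, t1, t2, t3, t5}| = 5.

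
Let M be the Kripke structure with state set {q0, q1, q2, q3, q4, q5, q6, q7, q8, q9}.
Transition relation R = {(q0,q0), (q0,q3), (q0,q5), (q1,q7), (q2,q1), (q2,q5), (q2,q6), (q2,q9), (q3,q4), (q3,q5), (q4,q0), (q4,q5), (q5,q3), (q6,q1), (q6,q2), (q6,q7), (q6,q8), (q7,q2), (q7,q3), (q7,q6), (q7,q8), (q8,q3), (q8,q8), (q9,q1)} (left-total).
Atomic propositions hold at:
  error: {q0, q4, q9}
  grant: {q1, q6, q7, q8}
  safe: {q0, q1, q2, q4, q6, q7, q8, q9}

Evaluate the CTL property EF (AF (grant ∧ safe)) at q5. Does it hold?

Sat(grant ∧ safe) = {q1, q6, q7, q8}
AF (grant ∧ safe): least fixpoint, start Z0 = {q1, q6, q7, q8}, add states with every successor in Z. Z1 = {q1, q6, q7, q8, q9}; fixed.
Sat(AF (grant ∧ safe)) = {q1, q6, q7, q8, q9}
EF (AF (grant ∧ safe)): least fixpoint, start Z0 = {q1, q6, q7, q8, q9}, add states with some successor in Z. Z1 = {q1, q2, q6, q7, q8, q9}; fixed.
Sat(EF (AF (grant ∧ safe))) = {q1, q2, q6, q7, q8, q9}
q5 ∉ Sat(EF (AF (grant ∧ safe))) = {q1, q2, q6, q7, q8, q9}, so the formula does not hold at q5.

No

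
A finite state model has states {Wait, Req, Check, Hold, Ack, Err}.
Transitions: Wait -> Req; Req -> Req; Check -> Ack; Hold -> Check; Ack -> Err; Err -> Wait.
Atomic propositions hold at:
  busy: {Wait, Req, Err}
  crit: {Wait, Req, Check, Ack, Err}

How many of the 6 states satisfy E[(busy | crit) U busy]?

5

Sat(busy | crit) = {Wait, Req, Check, Ack, Err}
E[(busy | crit) U busy]: least fixpoint, start Z0 = Sat(busy) = {Wait, Req, Err}, add states in Sat(busy | crit) with some successor in Z. Z1 = {Wait, Req, Ack, Err}; Z2 = {Wait, Req, Check, Ack, Err}; fixed.
Sat(E[(busy | crit) U busy]) = {Wait, Req, Check, Ack, Err}
|Sat(E[(busy | crit) U busy])| = |{Wait, Req, Check, Ack, Err}| = 5.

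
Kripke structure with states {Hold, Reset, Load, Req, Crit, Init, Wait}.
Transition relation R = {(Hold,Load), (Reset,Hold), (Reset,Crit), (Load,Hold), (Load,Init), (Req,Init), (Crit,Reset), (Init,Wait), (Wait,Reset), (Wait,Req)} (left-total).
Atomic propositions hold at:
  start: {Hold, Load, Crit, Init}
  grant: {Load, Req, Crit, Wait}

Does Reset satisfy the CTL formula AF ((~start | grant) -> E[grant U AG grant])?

Sat(~start) = {Reset, Req, Wait}
Sat(~start | grant) = {Reset, Load, Req, Crit, Wait}
AG grant: greatest fixpoint, start Z0 = {Load, Req, Crit, Wait}, keep only states in Sat with every successor in Z. Z1 = ∅; fixed.
Sat(AG grant) = ∅
E[grant U AG grant]: least fixpoint, start Z0 = Sat(AG grant) = ∅, add states in Sat(grant) with some successor in Z. Already a fixed point.
Sat(E[grant U AG grant]) = ∅
Sat((~start | grant) -> E[grant U AG grant]) = {Hold, Init}
AF ((~start | grant) -> E[grant U AG grant]): least fixpoint, start Z0 = {Hold, Init}, add states with every successor in Z. Z1 = {Hold, Load, Req, Init}; fixed.
Sat(AF ((~start | grant) -> E[grant U AG grant])) = {Hold, Load, Req, Init}
Reset ∉ Sat(AF ((~start | grant) -> E[grant U AG grant])) = {Hold, Load, Req, Init}, so the formula does not hold at Reset.

No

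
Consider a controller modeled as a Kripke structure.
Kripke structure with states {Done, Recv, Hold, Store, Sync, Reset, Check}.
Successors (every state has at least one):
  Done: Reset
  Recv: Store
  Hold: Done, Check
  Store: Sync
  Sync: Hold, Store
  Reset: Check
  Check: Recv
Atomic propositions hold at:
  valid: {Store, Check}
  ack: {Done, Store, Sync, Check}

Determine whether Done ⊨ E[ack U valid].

No

E[ack U valid]: least fixpoint, start Z0 = Sat(valid) = {Store, Check}, add states in Sat(ack) with some successor in Z. Z1 = {Store, Sync, Check}; fixed.
Sat(E[ack U valid]) = {Store, Sync, Check}
Done ∉ Sat(E[ack U valid]) = {Store, Sync, Check}, so the formula does not hold at Done.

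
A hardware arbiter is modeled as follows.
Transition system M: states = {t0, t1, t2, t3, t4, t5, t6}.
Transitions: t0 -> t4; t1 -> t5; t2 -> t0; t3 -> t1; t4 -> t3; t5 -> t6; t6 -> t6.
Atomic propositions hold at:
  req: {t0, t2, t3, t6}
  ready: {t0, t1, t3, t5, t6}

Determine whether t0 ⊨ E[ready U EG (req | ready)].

No

Sat(req | ready) = {t0, t1, t2, t3, t5, t6}
EG (req | ready): greatest fixpoint, start Z0 = {t0, t1, t2, t3, t5, t6}, keep only states in Sat with some successor in Z. Z1 = {t1, t2, t3, t5, t6}; Z2 = {t1, t3, t5, t6}; fixed.
Sat(EG (req | ready)) = {t1, t3, t5, t6}
E[ready U EG (req | ready)]: least fixpoint, start Z0 = Sat(EG (req | ready)) = {t1, t3, t5, t6}, add states in Sat(ready) with some successor in Z. Already a fixed point.
Sat(E[ready U EG (req | ready)]) = {t1, t3, t5, t6}
t0 ∉ Sat(E[ready U EG (req | ready)]) = {t1, t3, t5, t6}, so the formula does not hold at t0.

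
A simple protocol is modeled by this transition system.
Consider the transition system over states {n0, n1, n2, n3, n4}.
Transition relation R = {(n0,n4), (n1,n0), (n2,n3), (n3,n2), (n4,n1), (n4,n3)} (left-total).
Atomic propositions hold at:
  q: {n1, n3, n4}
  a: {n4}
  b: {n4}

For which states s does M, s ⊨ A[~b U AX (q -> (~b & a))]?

{n1, n2, n3}

Sat(~b) = {n0, n1, n2, n3}
Sat(~b & a) = ∅
Sat(q -> (~b & a)) = {n0, n2}
Sat(AX (q -> (~b & a))) = {s : every successor in {n0, n2}} = {n1, n3}
A[~b U AX (q -> (~b & a))]: least fixpoint, start Z0 = Sat(AX (q -> (~b & a))) = {n1, n3}, add states in Sat(~b) with every successor in Z. Z1 = {n1, n2, n3}; fixed.
Sat(A[~b U AX (q -> (~b & a))]) = {n1, n2, n3}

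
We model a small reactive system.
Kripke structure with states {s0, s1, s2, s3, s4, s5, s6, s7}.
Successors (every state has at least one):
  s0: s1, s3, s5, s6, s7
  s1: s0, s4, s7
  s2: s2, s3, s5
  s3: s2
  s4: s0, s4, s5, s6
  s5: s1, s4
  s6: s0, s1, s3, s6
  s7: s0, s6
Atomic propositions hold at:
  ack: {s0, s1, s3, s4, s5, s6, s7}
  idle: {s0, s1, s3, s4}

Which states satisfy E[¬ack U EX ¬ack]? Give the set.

Sat(¬ack) = {s2}
Sat(EX ¬ack) = {s : some successor in {s2}} = {s2, s3}
E[¬ack U EX ¬ack]: least fixpoint, start Z0 = Sat(EX ¬ack) = {s2, s3}, add states in Sat(¬ack) with some successor in Z. Already a fixed point.
Sat(E[¬ack U EX ¬ack]) = {s2, s3}

{s2, s3}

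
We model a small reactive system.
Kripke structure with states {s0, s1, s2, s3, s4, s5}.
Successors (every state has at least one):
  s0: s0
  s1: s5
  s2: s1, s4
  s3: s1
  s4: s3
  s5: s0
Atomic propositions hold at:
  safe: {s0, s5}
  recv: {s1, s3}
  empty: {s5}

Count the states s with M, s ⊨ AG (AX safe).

Sat(AX safe) = {s : every successor in {s0, s5}} = {s0, s1, s5}
AG (AX safe): greatest fixpoint, start Z0 = {s0, s1, s5}, keep only states in Sat with every successor in Z. Already a fixed point.
Sat(AG (AX safe)) = {s0, s1, s5}
|Sat(AG (AX safe))| = |{s0, s1, s5}| = 3.

3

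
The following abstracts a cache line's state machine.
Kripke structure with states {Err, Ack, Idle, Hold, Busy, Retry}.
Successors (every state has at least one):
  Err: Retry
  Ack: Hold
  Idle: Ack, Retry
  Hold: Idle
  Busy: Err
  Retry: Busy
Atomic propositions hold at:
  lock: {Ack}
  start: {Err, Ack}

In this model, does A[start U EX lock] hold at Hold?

No

Sat(EX lock) = {s : some successor in {Ack}} = {Idle}
A[start U EX lock]: least fixpoint, start Z0 = Sat(EX lock) = {Idle}, add states in Sat(start) with every successor in Z. Already a fixed point.
Sat(A[start U EX lock]) = {Idle}
Hold ∉ Sat(A[start U EX lock]) = {Idle}, so the formula does not hold at Hold.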